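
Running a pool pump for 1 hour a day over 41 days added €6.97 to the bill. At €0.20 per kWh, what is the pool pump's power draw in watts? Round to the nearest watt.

Energy = €6.97 ÷ €0.20/kWh = 34.85 kWh
Runtime = 1 h/day × 41 days = 41 h
Power = 34.85 kWh ÷ 41 h = 0.85 kW = 850 W

850 W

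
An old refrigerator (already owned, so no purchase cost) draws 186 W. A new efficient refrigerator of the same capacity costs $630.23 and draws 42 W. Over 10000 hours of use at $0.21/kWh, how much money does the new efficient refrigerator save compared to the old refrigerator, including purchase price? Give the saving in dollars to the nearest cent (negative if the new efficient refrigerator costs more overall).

old refrigerator: $0.00 + (186/1000) kW × 10000 h × $0.21 = $0.00 + $390.6 = $390.6
new efficient refrigerator: $630.23 + (42/1000) kW × 10000 h × $0.21 = $630.23 + $88.2 = $718.43
Saving = $390.6 − $718.43 = −$327.83

-$327.83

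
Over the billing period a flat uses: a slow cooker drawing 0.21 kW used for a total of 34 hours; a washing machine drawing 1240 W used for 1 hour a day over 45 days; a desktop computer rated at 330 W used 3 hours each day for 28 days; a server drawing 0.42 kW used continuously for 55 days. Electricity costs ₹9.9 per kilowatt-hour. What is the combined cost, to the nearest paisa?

slow cooker: 0.21 kW × 34 h = 7.14 kWh
washing machine: Runtime = 1 h/day × 45 days = 45 h
washing machine: 1.24 kW × 45 h = 55.8 kWh
desktop computer: Runtime = 3 h/day × 28 days = 84 h
desktop computer: 0.33 kW × 84 h = 27.72 kWh
server: Runtime = 24 h × 55 = 1320 h
server: 0.42 kW × 1320 h = 554.4 kWh
Total energy = 645.06 kWh
Cost = 645.06 × ₹9.9 = ₹6386.09

₹6386.09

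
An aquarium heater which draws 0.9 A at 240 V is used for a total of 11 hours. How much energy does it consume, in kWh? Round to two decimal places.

2.38 kWh

Power = 0.9 A × 240 V = 216 W = 0.216 kW
Energy = 0.216 kW × 11 h = 2.376 kWh ≈ 2.38 kWh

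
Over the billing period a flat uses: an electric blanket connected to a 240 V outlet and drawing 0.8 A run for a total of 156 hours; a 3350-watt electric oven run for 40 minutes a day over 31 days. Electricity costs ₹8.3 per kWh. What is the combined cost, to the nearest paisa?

₹823.24

electric blanket: Power = 0.8 A × 240 V = 192 W = 0.192 kW
electric blanket: 0.192 kW × 156 h = 29.952 kWh
electric oven: Runtime = 40 min × 31 = 1240 min = 20.666666… h
electric oven: 3.35 kW × 20.666666… h = 69.233333… kWh
Total energy = 99.185333… kWh
Cost = 99.185333… × ₹8.3 = ₹823.24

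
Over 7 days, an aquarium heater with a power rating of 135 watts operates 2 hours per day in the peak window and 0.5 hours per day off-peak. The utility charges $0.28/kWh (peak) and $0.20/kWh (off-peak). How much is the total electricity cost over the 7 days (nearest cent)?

Peak energy = 0.135 kW × 2 h × 7 = 1.89 kWh
Off-peak energy = 0.135 kW × 0.5 h × 7 = 0.4725 kWh
Cost = 1.89 × $0.28 + 0.4725 × $0.20 = $0.5292 + $0.0945 = $0.62

$0.62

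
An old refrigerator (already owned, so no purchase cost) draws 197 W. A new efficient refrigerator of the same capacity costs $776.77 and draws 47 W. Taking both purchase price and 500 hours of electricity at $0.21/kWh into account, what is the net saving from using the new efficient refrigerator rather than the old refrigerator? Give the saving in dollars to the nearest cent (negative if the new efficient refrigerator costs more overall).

old refrigerator: $0.00 + (197/1000) kW × 500 h × $0.21 = $0.00 + $20.685 = $20.685
new efficient refrigerator: $776.77 + (47/1000) kW × 500 h × $0.21 = $776.77 + $4.935 = $781.705
Saving = $20.685 − $781.705 = −$761.02

-$761.02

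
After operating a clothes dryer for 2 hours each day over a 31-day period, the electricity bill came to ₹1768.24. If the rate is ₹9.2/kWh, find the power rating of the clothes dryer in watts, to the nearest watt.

Energy = ₹1768.24 ÷ ₹9.2/kWh = 192.2 kWh
Runtime = 2 h/day × 31 days = 62 h
Power = 192.2 kWh ÷ 62 h = 3.1 kW = 3100 W

3100 W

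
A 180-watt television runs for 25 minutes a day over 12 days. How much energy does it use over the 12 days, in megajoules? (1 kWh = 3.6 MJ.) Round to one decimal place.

Runtime = 25 min × 12 = 300 min = 5 h
Energy = 0.18 kW × 5 h = 0.9 kWh
= 0.9 × 3.6 MJ = 3.2 MJ

3.2 MJ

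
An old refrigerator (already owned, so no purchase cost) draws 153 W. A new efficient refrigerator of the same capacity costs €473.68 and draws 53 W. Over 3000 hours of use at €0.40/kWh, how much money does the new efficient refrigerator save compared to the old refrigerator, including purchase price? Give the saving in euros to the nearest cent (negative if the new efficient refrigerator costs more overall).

-€353.68

old refrigerator: €0.00 + (153/1000) kW × 3000 h × €0.40 = €0.00 + €183.6 = €183.6
new efficient refrigerator: €473.68 + (53/1000) kW × 3000 h × €0.40 = €473.68 + €63.6 = €537.28
Saving = €183.6 − €537.28 = −€353.68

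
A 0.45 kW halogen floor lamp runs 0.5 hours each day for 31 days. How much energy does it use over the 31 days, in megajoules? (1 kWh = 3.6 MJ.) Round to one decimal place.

25.1 MJ

Runtime = 0.5 h/day × 31 days = 15.5 h
Energy = 0.45 kW × 15.5 h = 6.975 kWh
= 6.975 × 3.6 MJ = 25.1 MJ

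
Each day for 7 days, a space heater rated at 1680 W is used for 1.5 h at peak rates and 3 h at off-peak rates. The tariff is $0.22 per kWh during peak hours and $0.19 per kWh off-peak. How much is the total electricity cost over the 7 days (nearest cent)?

Peak energy = 1.68 kW × 1.5 h × 7 = 17.64 kWh
Off-peak energy = 1.68 kW × 3 h × 7 = 35.28 kWh
Cost = 17.64 × $0.22 + 35.28 × $0.19 = $3.8808 + $6.7032 = $10.58

$10.58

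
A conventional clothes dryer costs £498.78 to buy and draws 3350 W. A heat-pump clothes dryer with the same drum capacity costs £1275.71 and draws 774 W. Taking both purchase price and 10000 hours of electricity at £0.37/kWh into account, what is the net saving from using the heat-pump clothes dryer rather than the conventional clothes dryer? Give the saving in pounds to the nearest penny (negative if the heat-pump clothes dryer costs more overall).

conventional clothes dryer: £498.78 + (3350/1000) kW × 10000 h × £0.37 = £498.78 + £12395 = £12893.78
heat-pump clothes dryer: £1275.71 + (774/1000) kW × 10000 h × £0.37 = £1275.71 + £2863.8 = £4139.51
Saving = £12893.78 − £4139.51 = £8754.27

£8754.27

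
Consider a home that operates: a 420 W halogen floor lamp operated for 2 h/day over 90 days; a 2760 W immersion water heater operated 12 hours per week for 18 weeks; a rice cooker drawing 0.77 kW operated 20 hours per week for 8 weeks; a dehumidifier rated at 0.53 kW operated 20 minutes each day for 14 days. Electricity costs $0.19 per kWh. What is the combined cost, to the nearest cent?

$151.51

halogen floor lamp: Runtime = 2 h/day × 90 days = 180 h
halogen floor lamp: 0.42 kW × 180 h = 75.6 kWh
immersion water heater: Runtime = 12 h/week × 18 weeks = 216 h
immersion water heater: 2.76 kW × 216 h = 596.16 kWh
rice cooker: Runtime = 20 h/week × 8 weeks = 160 h
rice cooker: 0.77 kW × 160 h = 123.2 kWh
dehumidifier: Runtime = 20 min × 14 = 280 min = 4.666666… h
dehumidifier: 0.53 kW × 4.666666… h = 2.473333… kWh
Total energy = 797.433333… kWh
Cost = 797.433333… × $0.19 = $151.51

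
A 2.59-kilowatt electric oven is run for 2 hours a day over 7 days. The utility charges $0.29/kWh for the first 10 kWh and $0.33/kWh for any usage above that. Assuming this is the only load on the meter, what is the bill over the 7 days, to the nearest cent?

$11.57

Runtime = 2 h/day × 7 days = 14 h
Energy = 2.59 kW × 14 h = 36.26 kWh
Tier 1 (0–10 kWh): 10 × $0.29 = $2.9
Above 10 kWh: 26.26 × $0.33 = $8.6658
Bill = $11.57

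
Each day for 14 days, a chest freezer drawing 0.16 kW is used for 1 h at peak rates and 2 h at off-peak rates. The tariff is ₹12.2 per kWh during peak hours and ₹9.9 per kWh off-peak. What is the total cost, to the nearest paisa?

Peak energy = 0.16 kW × 1 h × 14 = 2.24 kWh
Off-peak energy = 0.16 kW × 2 h × 14 = 4.48 kWh
Cost = 2.24 × ₹12.2 + 4.48 × ₹9.9 = ₹27.328 + ₹44.352 = ₹71.68

₹71.68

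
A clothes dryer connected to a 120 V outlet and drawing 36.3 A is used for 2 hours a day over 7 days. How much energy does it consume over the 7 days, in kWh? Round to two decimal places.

Power = 36.3 A × 120 V = 4356 W = 4.356 kW
Runtime = 2 h/day × 7 days = 14 h
Energy = 4.356 kW × 14 h = 60.984 kWh ≈ 60.98 kWh

60.98 kWh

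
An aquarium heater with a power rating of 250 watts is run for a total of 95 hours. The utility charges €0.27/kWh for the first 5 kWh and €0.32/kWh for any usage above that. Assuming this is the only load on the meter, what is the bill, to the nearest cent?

Energy = 0.25 kW × 95 h = 23.75 kWh
Tier 1 (0–5 kWh): 5 × €0.27 = €1.35
Above 5 kWh: 18.75 × €0.32 = €6
Bill = €7.35

€7.35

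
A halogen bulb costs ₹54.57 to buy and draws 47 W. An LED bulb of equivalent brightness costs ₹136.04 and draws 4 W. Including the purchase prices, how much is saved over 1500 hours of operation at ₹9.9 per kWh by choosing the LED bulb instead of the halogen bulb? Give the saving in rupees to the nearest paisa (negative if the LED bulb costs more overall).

halogen bulb: ₹54.57 + (47/1000) kW × 1500 h × ₹9.9 = ₹54.57 + ₹697.95 = ₹752.52
LED bulb: ₹136.04 + (4/1000) kW × 1500 h × ₹9.9 = ₹136.04 + ₹59.4 = ₹195.44
Saving = ₹752.52 − ₹195.44 = ₹557.08

₹557.08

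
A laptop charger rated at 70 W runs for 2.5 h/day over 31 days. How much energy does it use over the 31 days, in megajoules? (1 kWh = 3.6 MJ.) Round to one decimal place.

19.5 MJ

Runtime = 2.5 h/day × 31 days = 77.5 h
Energy = 0.07 kW × 77.5 h = 5.425 kWh
= 5.425 × 3.6 MJ = 19.5 MJ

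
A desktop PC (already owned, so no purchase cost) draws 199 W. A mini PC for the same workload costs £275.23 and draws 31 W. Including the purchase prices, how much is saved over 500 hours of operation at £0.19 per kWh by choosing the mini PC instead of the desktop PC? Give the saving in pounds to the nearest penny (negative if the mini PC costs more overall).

-£259.27

desktop PC: £0.00 + (199/1000) kW × 500 h × £0.19 = £0.00 + £18.905 = £18.905
mini PC: £275.23 + (31/1000) kW × 500 h × £0.19 = £275.23 + £2.945 = £278.175
Saving = £18.905 − £278.175 = −£259.27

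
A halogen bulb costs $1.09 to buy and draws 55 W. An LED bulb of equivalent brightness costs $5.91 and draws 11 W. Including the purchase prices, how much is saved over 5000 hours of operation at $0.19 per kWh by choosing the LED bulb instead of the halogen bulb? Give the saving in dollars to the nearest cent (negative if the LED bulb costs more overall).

halogen bulb: $1.09 + (55/1000) kW × 5000 h × $0.19 = $1.09 + $52.25 = $53.34
LED bulb: $5.91 + (11/1000) kW × 5000 h × $0.19 = $5.91 + $10.45 = $16.36
Saving = $53.34 − $16.36 = $36.98

$36.98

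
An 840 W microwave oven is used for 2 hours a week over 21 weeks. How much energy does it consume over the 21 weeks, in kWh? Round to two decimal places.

Runtime = 2 h/week × 21 weeks = 42 h
Energy = 0.84 kW × 42 h = 35.28 kWh

35.28 kWh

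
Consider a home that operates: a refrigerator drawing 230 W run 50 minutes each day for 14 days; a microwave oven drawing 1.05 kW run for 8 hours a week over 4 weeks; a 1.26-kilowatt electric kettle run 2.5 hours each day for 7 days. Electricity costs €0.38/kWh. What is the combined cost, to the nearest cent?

€22.17

refrigerator: Runtime = 50 min × 14 = 700 min = 11.666666… h
refrigerator: 0.23 kW × 11.666666… h = 2.683333… kWh
microwave oven: Runtime = 8 h/week × 4 weeks = 32 h
microwave oven: 1.05 kW × 32 h = 33.6 kWh
electric kettle: Runtime = 2.5 h/day × 7 days = 17.5 h
electric kettle: 1.26 kW × 17.5 h = 22.05 kWh
Total energy = 58.333333… kWh
Cost = 58.333333… × €0.38 = €22.17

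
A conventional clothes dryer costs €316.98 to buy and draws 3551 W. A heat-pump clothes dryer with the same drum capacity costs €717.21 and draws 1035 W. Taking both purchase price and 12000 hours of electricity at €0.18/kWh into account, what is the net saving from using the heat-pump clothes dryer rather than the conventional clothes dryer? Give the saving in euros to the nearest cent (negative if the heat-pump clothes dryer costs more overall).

conventional clothes dryer: €316.98 + (3551/1000) kW × 12000 h × €0.18 = €316.98 + €7670.16 = €7987.14
heat-pump clothes dryer: €717.21 + (1035/1000) kW × 12000 h × €0.18 = €717.21 + €2235.6 = €2952.81
Saving = €7987.14 − €2952.81 = €5034.33

€5034.33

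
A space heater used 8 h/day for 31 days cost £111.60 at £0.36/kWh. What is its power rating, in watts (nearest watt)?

1250 W

Energy = £111.60 ÷ £0.36/kWh = 310 kWh
Runtime = 8 h/day × 31 days = 248 h
Power = 310 kWh ÷ 248 h = 1.25 kW = 1250 W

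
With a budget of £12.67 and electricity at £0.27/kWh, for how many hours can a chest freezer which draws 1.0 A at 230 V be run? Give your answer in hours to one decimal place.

Power = 1.0 A × 230 V = 230 W = 0.23 kW
Energy available = £12.67 ÷ £0.27/kWh = 46.9259 kWh
Hours = 46.9259 kWh ÷ 0.23 kW = 204.0 h

204.0 h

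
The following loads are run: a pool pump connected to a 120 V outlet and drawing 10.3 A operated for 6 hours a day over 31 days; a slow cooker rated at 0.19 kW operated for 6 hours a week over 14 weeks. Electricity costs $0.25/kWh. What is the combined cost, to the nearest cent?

pool pump: Power = 10.3 A × 120 V = 1236 W = 1.236 kW
pool pump: Runtime = 6 h/day × 31 days = 186 h
pool pump: 1.236 kW × 186 h = 229.896 kWh
slow cooker: Runtime = 6 h/week × 14 weeks = 84 h
slow cooker: 0.19 kW × 84 h = 15.96 kWh
Total energy = 245.856 kWh
Cost = 245.856 × $0.25 = $61.46

$61.46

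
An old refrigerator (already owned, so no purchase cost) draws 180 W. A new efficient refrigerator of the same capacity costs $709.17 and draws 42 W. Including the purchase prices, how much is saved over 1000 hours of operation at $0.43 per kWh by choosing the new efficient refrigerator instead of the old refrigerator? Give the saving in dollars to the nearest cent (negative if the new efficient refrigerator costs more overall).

-$649.83

old refrigerator: $0.00 + (180/1000) kW × 1000 h × $0.43 = $0.00 + $77.4 = $77.4
new efficient refrigerator: $709.17 + (42/1000) kW × 1000 h × $0.43 = $709.17 + $18.06 = $727.23
Saving = $77.4 − $727.23 = −$649.83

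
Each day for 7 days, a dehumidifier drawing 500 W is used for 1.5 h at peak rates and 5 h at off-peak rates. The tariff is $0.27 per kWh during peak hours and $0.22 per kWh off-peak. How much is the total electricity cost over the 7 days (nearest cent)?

Peak energy = 0.5 kW × 1.5 h × 7 = 5.25 kWh
Off-peak energy = 0.5 kW × 5 h × 7 = 17.5 kWh
Cost = 5.25 × $0.27 + 17.5 × $0.22 = $1.4175 + $3.85 = $5.27

$5.27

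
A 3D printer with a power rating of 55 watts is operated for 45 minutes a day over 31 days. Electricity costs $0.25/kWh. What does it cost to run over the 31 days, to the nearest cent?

Runtime = 45 min × 31 = 1395 min = 23.25 h
Energy = 0.055 kW × 23.25 h = 1.27875 kWh
Cost = 1.27875 kWh × $0.25/kWh = $0.32

$0.32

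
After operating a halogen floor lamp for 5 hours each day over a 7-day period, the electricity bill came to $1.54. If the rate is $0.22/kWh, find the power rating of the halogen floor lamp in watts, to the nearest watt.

Energy = $1.54 ÷ $0.22/kWh = 7 kWh
Runtime = 5 h/day × 7 days = 35 h
Power = 7 kWh ÷ 35 h = 0.2 kW = 200 W

200 W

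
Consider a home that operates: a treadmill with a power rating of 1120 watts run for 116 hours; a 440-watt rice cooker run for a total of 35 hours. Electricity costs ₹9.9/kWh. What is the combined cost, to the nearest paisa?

₹1438.67

treadmill: 1.12 kW × 116 h = 129.92 kWh
rice cooker: 0.44 kW × 35 h = 15.4 kWh
Total energy = 145.32 kWh
Cost = 145.32 × ₹9.9 = ₹1438.67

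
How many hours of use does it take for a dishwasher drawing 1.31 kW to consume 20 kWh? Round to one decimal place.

Hours = 20 kWh ÷ 1.31 kW = 15.3 h

15.3 h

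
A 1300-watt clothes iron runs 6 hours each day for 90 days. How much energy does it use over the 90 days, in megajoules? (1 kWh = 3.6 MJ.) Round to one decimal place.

Runtime = 6 h/day × 90 days = 540 h
Energy = 1.3 kW × 540 h = 702 kWh
= 702 × 3.6 MJ = 2527.2 MJ

2527.2 MJ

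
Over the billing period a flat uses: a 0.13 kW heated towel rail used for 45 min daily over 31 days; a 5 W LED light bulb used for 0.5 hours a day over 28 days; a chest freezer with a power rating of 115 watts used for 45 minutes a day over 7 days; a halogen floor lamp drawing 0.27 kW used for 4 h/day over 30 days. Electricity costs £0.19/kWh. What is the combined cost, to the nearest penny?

£6.86

heated towel rail: Runtime = 45 min × 31 = 1395 min = 23.25 h
heated towel rail: 0.13 kW × 23.25 h = 3.0225 kWh
LED light bulb: Runtime = 0.5 h/day × 28 days = 14 h
LED light bulb: 0.005 kW × 14 h = 0.07 kWh
chest freezer: Runtime = 45 min × 7 = 315 min = 5.25 h
chest freezer: 0.115 kW × 5.25 h = 0.60375 kWh
halogen floor lamp: Runtime = 4 h/day × 30 days = 120 h
halogen floor lamp: 0.27 kW × 120 h = 32.4 kWh
Total energy = 36.09625 kWh
Cost = 36.09625 × £0.19 = £6.86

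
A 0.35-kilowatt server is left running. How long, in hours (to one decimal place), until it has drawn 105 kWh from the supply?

300.0 h

Hours = 105 kWh ÷ 0.35 kW = 300.0 h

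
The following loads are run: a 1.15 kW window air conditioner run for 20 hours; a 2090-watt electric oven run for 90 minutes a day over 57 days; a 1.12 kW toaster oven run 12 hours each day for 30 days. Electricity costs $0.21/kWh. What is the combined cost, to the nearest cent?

window air conditioner: 1.15 kW × 20 h = 23 kWh
electric oven: Runtime = 90 min × 57 = 5130 min = 85.5 h
electric oven: 2.09 kW × 85.5 h = 178.695 kWh
toaster oven: Runtime = 12 h/day × 30 days = 360 h
toaster oven: 1.12 kW × 360 h = 403.2 kWh
Total energy = 604.895 kWh
Cost = 604.895 × $0.21 = $127.03

$127.03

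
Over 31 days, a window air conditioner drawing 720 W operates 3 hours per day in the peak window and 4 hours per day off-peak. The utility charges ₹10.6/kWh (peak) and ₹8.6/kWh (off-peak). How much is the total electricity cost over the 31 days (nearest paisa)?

Peak energy = 0.72 kW × 3 h × 31 = 66.96 kWh
Off-peak energy = 0.72 kW × 4 h × 31 = 89.28 kWh
Cost = 66.96 × ₹10.6 + 89.28 × ₹8.6 = ₹709.776 + ₹767.808 = ₹1477.58

₹1477.58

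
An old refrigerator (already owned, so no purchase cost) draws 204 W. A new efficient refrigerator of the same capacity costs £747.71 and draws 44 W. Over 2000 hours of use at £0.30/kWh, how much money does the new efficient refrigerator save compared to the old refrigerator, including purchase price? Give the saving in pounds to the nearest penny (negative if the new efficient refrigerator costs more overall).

old refrigerator: £0.00 + (204/1000) kW × 2000 h × £0.30 = £0.00 + £122.4 = £122.4
new efficient refrigerator: £747.71 + (44/1000) kW × 2000 h × £0.30 = £747.71 + £26.4 = £774.11
Saving = £122.4 − £774.11 = −£651.71

-£651.71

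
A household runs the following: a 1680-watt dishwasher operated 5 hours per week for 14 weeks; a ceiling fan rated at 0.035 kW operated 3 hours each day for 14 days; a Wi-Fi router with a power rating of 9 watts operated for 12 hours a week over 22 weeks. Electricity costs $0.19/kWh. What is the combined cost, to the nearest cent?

dishwasher: Runtime = 5 h/week × 14 weeks = 70 h
dishwasher: 1.68 kW × 70 h = 117.6 kWh
ceiling fan: Runtime = 3 h/day × 14 days = 42 h
ceiling fan: 0.035 kW × 42 h = 1.47 kWh
Wi-Fi router: Runtime = 12 h/week × 22 weeks = 264 h
Wi-Fi router: 0.009 kW × 264 h = 2.376 kWh
Total energy = 121.446 kWh
Cost = 121.446 × $0.19 = $23.07

$23.07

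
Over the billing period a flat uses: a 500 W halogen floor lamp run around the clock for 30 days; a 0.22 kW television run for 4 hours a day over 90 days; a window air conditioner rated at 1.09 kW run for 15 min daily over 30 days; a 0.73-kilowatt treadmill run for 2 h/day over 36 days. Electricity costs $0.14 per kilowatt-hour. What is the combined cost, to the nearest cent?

$69.99

halogen floor lamp: Runtime = 24 h × 30 = 720 h
halogen floor lamp: 0.5 kW × 720 h = 360 kWh
television: Runtime = 4 h/day × 90 days = 360 h
television: 0.22 kW × 360 h = 79.2 kWh
window air conditioner: Runtime = 15 min × 30 = 450 min = 7.5 h
window air conditioner: 1.09 kW × 7.5 h = 8.175 kWh
treadmill: Runtime = 2 h/day × 36 days = 72 h
treadmill: 0.73 kW × 72 h = 52.56 kWh
Total energy = 499.935 kWh
Cost = 499.935 × $0.14 = $69.99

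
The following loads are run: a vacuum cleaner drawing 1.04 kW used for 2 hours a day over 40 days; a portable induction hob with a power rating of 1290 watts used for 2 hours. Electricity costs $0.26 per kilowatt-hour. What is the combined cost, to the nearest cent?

$22.30

vacuum cleaner: Runtime = 2 h/day × 40 days = 80 h
vacuum cleaner: 1.04 kW × 80 h = 83.2 kWh
portable induction hob: 1.29 kW × 2 h = 2.58 kWh
Total energy = 85.78 kWh
Cost = 85.78 × $0.26 = $22.30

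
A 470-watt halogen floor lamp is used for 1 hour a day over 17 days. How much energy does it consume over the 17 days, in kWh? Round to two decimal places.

7.99 kWh

Runtime = 1 h/day × 17 days = 17 h
Energy = 0.47 kW × 17 h = 7.99 kWh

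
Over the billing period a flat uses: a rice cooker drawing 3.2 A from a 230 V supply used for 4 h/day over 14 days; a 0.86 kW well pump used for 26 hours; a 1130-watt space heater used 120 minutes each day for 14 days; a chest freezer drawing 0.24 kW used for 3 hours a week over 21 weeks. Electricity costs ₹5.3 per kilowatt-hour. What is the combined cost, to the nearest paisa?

₹584.78

rice cooker: Power = 3.2 A × 230 V = 736 W = 0.736 kW
rice cooker: Runtime = 4 h/day × 14 days = 56 h
rice cooker: 0.736 kW × 56 h = 41.216 kWh
well pump: 0.86 kW × 26 h = 22.36 kWh
space heater: Runtime = 120 min × 14 = 1680 min = 28 h
space heater: 1.13 kW × 28 h = 31.64 kWh
chest freezer: Runtime = 3 h/week × 21 weeks = 63 h
chest freezer: 0.24 kW × 63 h = 15.12 kWh
Total energy = 110.336 kWh
Cost = 110.336 × ₹5.3 = ₹584.78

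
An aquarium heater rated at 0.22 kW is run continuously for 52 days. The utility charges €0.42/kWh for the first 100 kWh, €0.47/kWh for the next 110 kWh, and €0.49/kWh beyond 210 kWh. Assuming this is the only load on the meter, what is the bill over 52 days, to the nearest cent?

€125.33

Runtime = 24 h × 52 = 1248 h
Energy = 0.22 kW × 1248 h = 274.56 kWh
Tier 1 (0–100 kWh): 100 × €0.42 = €42
Tier 2 (100–210 kWh): 110 × €0.47 = €51.7
Above 210 kWh: 64.56 × €0.49 = €31.6344
Bill = €125.33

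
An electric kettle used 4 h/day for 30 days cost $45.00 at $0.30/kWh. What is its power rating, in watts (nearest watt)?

Energy = $45.00 ÷ $0.30/kWh = 150 kWh
Runtime = 4 h/day × 30 days = 120 h
Power = 150 kWh ÷ 120 h = 1.25 kW = 1250 W

1250 W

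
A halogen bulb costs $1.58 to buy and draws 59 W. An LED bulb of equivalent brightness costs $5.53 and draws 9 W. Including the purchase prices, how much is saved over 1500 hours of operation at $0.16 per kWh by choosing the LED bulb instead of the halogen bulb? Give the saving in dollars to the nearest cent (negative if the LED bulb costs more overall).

$8.05

halogen bulb: $1.58 + (59/1000) kW × 1500 h × $0.16 = $1.58 + $14.16 = $15.74
LED bulb: $5.53 + (9/1000) kW × 1500 h × $0.16 = $5.53 + $2.16 = $7.69
Saving = $15.74 − $7.69 = $8.05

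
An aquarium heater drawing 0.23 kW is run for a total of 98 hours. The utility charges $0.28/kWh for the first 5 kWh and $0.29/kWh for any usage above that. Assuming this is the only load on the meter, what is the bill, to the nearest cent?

Energy = 0.23 kW × 98 h = 22.54 kWh
Tier 1 (0–5 kWh): 5 × $0.28 = $1.4
Above 5 kWh: 17.54 × $0.29 = $5.0866
Bill = $6.49

$6.49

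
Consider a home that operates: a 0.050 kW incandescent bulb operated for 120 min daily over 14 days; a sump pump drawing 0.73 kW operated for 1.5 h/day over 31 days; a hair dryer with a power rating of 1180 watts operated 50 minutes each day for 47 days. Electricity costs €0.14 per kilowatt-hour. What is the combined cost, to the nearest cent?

incandescent bulb: Runtime = 120 min × 14 = 1680 min = 28 h
incandescent bulb: 0.05 kW × 28 h = 1.4 kWh
sump pump: Runtime = 1.5 h/day × 31 days = 46.5 h
sump pump: 0.73 kW × 46.5 h = 33.945 kWh
hair dryer: Runtime = 50 min × 47 = 2350 min = 39.166666… h
hair dryer: 1.18 kW × 39.166666… h = 46.216666… kWh
Total energy = 81.561666… kWh
Cost = 81.561666… × €0.14 = €11.42

€11.42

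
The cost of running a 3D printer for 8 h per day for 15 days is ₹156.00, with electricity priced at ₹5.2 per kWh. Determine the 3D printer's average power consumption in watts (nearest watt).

250 W

Energy = ₹156.00 ÷ ₹5.2/kWh = 30 kWh
Runtime = 8 h/day × 15 days = 120 h
Power = 30 kWh ÷ 120 h = 0.25 kW = 250 W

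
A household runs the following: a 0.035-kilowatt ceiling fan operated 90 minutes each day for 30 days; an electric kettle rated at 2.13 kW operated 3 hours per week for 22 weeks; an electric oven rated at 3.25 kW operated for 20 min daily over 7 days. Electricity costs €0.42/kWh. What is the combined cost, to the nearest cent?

ceiling fan: Runtime = 90 min × 30 = 2700 min = 45 h
ceiling fan: 0.035 kW × 45 h = 1.575 kWh
electric kettle: Runtime = 3 h/week × 22 weeks = 66 h
electric kettle: 2.13 kW × 66 h = 140.58 kWh
electric oven: Runtime = 20 min × 7 = 140 min = 2.333333… h
electric oven: 3.25 kW × 2.333333… h = 7.583333… kWh
Total energy = 149.738333… kWh
Cost = 149.738333… × €0.42 = €62.89

€62.89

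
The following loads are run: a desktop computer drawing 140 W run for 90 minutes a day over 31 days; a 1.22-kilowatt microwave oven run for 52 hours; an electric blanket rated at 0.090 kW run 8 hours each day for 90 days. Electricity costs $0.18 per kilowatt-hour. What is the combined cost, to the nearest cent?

$24.26

desktop computer: Runtime = 90 min × 31 = 2790 min = 46.5 h
desktop computer: 0.14 kW × 46.5 h = 6.51 kWh
microwave oven: 1.22 kW × 52 h = 63.44 kWh
electric blanket: Runtime = 8 h/day × 90 days = 720 h
electric blanket: 0.09 kW × 720 h = 64.8 kWh
Total energy = 134.75 kWh
Cost = 134.75 × $0.18 = $24.26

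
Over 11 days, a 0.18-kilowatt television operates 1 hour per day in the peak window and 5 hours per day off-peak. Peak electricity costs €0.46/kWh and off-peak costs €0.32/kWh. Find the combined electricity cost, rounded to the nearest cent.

Peak energy = 0.18 kW × 1 h × 11 = 1.98 kWh
Off-peak energy = 0.18 kW × 5 h × 11 = 9.9 kWh
Cost = 1.98 × €0.46 + 9.9 × €0.32 = €0.9108 + €3.168 = €4.08

€4.08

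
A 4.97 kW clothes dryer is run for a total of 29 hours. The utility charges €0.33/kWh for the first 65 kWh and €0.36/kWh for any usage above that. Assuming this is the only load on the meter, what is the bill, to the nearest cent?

Energy = 4.97 kW × 29 h = 144.13 kWh
Tier 1 (0–65 kWh): 65 × €0.33 = €21.45
Above 65 kWh: 79.13 × €0.36 = €28.4868
Bill = €49.94

€49.94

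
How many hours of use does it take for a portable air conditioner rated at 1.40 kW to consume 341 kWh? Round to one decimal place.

243.6 h

Hours = 341 kWh ÷ 1.4 kW = 243.6 h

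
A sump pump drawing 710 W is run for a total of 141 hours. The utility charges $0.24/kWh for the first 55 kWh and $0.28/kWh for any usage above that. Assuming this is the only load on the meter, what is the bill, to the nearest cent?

Energy = 0.71 kW × 141 h = 100.11 kWh
Tier 1 (0–55 kWh): 55 × $0.24 = $13.2
Above 55 kWh: 45.11 × $0.28 = $12.6308
Bill = $25.83

$25.83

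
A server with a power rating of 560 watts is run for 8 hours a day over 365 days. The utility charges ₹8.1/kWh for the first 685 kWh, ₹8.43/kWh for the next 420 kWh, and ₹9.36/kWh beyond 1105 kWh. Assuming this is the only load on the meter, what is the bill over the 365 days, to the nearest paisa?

₹14051.77

Runtime = 8 h/day × 365 days = 2920 h
Energy = 0.56 kW × 2920 h = 1635.2 kWh
Tier 1 (0–685 kWh): 685 × ₹8.1 = ₹5548.5
Tier 2 (685–1105 kWh): 420 × ₹8.43 = ₹3540.6
Above 1105 kWh: 530.2 × ₹9.36 = ₹4962.672
Bill = ₹14051.77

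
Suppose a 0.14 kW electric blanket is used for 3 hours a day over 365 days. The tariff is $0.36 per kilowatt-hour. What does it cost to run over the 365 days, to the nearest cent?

$55.19

Runtime = 3 h/day × 365 days = 1095 h
Energy = 0.14 kW × 1095 h = 153.3 kWh
Cost = 153.3 kWh × $0.36/kWh = $55.19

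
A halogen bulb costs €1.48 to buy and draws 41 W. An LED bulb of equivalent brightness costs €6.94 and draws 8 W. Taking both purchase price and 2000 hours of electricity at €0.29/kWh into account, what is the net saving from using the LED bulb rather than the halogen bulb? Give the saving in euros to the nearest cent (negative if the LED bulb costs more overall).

halogen bulb: €1.48 + (41/1000) kW × 2000 h × €0.29 = €1.48 + €23.78 = €25.26
LED bulb: €6.94 + (8/1000) kW × 2000 h × €0.29 = €6.94 + €4.64 = €11.58
Saving = €25.26 − €11.58 = €13.68

€13.68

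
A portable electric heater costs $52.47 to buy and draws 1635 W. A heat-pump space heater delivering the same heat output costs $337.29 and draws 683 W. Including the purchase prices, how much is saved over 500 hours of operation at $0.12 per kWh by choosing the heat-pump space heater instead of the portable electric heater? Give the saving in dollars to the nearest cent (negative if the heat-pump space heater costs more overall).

-$227.70

portable electric heater: $52.47 + (1635/1000) kW × 500 h × $0.12 = $52.47 + $98.1 = $150.57
heat-pump space heater: $337.29 + (683/1000) kW × 500 h × $0.12 = $337.29 + $40.98 = $378.27
Saving = $150.57 − $378.27 = −$227.7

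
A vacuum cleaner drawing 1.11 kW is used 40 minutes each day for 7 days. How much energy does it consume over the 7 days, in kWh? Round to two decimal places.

5.18 kWh

Runtime = 40 min × 7 = 280 min = 4.666666… h
Energy = 1.11 kW × 4.666666… h = 5.18 kWh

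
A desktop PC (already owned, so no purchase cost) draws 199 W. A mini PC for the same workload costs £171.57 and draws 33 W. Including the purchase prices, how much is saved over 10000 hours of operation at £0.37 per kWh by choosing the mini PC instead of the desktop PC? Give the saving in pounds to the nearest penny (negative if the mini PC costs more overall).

£442.63

desktop PC: £0.00 + (199/1000) kW × 10000 h × £0.37 = £0.00 + £736.3 = £736.3
mini PC: £171.57 + (33/1000) kW × 10000 h × £0.37 = £171.57 + £122.1 = £293.67
Saving = £736.3 − £293.67 = £442.63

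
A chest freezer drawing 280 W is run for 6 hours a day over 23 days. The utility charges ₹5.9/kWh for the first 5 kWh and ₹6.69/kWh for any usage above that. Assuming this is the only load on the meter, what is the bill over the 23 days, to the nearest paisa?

₹254.55

Runtime = 6 h/day × 23 days = 138 h
Energy = 0.28 kW × 138 h = 38.64 kWh
Tier 1 (0–5 kWh): 5 × ₹5.9 = ₹29.5
Above 5 kWh: 33.64 × ₹6.69 = ₹225.0516
Bill = ₹254.55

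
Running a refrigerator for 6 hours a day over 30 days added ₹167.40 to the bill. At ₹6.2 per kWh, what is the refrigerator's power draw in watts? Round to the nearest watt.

Energy = ₹167.40 ÷ ₹6.2/kWh = 27 kWh
Runtime = 6 h/day × 30 days = 180 h
Power = 27 kWh ÷ 180 h = 0.15 kW = 150 W

150 W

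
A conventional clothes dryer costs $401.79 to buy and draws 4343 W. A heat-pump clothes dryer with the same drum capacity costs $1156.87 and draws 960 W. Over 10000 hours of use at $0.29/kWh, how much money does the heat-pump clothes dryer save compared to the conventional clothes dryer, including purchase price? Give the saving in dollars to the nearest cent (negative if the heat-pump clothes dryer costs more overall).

$9055.62

conventional clothes dryer: $401.79 + (4343/1000) kW × 10000 h × $0.29 = $401.79 + $12594.7 = $12996.49
heat-pump clothes dryer: $1156.87 + (960/1000) kW × 10000 h × $0.29 = $1156.87 + $2784 = $3940.87
Saving = $12996.49 − $3940.87 = $9055.62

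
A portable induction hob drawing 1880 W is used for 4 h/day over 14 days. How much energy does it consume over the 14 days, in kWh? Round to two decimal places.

105.28 kWh

Runtime = 4 h/day × 14 days = 56 h
Energy = 1.88 kW × 56 h = 105.28 kWh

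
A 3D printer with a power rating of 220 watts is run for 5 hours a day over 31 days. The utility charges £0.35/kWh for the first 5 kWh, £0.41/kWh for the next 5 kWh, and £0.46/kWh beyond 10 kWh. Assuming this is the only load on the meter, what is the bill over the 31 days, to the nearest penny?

Runtime = 5 h/day × 31 days = 155 h
Energy = 0.22 kW × 155 h = 34.1 kWh
Tier 1 (0–5 kWh): 5 × £0.35 = £1.75
Tier 2 (5–10 kWh): 5 × £0.41 = £2.05
Above 10 kWh: 24.1 × £0.46 = £11.086
Bill = £14.89

£14.89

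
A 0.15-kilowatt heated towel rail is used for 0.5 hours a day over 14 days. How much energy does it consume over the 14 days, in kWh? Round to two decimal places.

1.05 kWh

Runtime = 0.5 h/day × 14 days = 7 h
Energy = 0.15 kW × 7 h = 1.05 kWh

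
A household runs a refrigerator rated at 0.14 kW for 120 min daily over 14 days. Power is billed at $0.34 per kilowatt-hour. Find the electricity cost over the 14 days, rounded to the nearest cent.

$1.33

Runtime = 120 min × 14 = 1680 min = 28 h
Energy = 0.14 kW × 28 h = 3.92 kWh
Cost = 3.92 kWh × $0.34/kWh = $1.33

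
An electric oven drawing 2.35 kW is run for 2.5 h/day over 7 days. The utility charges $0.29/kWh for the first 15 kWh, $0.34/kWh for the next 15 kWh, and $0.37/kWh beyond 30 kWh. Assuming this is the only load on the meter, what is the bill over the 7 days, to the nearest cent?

Runtime = 2.5 h/day × 7 days = 17.5 h
Energy = 2.35 kW × 17.5 h = 41.125 kWh
Tier 1 (0–15 kWh): 15 × $0.29 = $4.35
Tier 2 (15–30 kWh): 15 × $0.34 = $5.1
Above 30 kWh: 11.125 × $0.37 = $4.11625
Bill = $13.57

$13.57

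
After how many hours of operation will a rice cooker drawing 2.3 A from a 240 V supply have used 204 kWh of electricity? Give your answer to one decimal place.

369.6 h

Power = 2.3 A × 240 V = 552 W = 0.552 kW
Hours = 204 kWh ÷ 0.552 kW = 369.6 h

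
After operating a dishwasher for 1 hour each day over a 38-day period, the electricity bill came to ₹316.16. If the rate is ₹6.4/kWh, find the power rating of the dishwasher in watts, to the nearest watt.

Energy = ₹316.16 ÷ ₹6.4/kWh = 49.4 kWh
Runtime = 1 h/day × 38 days = 38 h
Power = 49.4 kWh ÷ 38 h = 1.3 kW = 1300 W

1300 W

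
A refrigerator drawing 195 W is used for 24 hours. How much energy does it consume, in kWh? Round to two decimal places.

4.68 kWh

Energy = 0.195 kW × 24 h = 4.68 kWh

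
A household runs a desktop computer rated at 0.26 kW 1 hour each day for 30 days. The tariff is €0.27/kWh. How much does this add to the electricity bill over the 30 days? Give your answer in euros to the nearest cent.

€2.11

Runtime = 1 h/day × 30 days = 30 h
Energy = 0.26 kW × 30 h = 7.8 kWh
Cost = 7.8 kWh × €0.27/kWh = €2.11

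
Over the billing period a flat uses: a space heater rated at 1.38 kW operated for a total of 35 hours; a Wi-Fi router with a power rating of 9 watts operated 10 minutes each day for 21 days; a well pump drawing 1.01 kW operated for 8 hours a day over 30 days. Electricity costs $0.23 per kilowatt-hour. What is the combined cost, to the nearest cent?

space heater: 1.38 kW × 35 h = 48.3 kWh
Wi-Fi router: Runtime = 10 min × 21 = 210 min = 3.5 h
Wi-Fi router: 0.009 kW × 3.5 h = 0.0315 kWh
well pump: Runtime = 8 h/day × 30 days = 240 h
well pump: 1.01 kW × 240 h = 242.4 kWh
Total energy = 290.7315 kWh
Cost = 290.7315 × $0.23 = $66.87

$66.87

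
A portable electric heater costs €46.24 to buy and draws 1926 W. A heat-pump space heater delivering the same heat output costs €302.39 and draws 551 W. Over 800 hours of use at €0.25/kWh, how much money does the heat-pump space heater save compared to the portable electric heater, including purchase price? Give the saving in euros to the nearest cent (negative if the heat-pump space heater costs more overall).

portable electric heater: €46.24 + (1926/1000) kW × 800 h × €0.25 = €46.24 + €385.2 = €431.44
heat-pump space heater: €302.39 + (551/1000) kW × 800 h × €0.25 = €302.39 + €110.2 = €412.59
Saving = €431.44 − €412.59 = €18.85

€18.85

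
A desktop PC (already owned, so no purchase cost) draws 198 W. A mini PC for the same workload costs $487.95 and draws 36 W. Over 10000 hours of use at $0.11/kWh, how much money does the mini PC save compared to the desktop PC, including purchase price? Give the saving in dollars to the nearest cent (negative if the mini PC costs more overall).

-$309.75

desktop PC: $0.00 + (198/1000) kW × 10000 h × $0.11 = $0.00 + $217.8 = $217.8
mini PC: $487.95 + (36/1000) kW × 10000 h × $0.11 = $487.95 + $39.6 = $527.55
Saving = $217.8 − $527.55 = −$309.75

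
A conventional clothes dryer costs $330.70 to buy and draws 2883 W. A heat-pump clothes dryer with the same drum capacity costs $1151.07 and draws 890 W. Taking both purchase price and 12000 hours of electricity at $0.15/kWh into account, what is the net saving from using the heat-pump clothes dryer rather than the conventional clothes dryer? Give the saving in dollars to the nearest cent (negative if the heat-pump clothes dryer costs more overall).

conventional clothes dryer: $330.70 + (2883/1000) kW × 12000 h × $0.15 = $330.70 + $5189.4 = $5520.1
heat-pump clothes dryer: $1151.07 + (890/1000) kW × 12000 h × $0.15 = $1151.07 + $1602 = $2753.07
Saving = $5520.1 − $2753.07 = $2767.03

$2767.03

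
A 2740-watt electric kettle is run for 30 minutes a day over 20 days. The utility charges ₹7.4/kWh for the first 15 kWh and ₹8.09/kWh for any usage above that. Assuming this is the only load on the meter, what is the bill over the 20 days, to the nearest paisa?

₹211.32

Runtime = 30 min × 20 = 600 min = 10 h
Energy = 2.74 kW × 10 h = 27.4 kWh
Tier 1 (0–15 kWh): 15 × ₹7.4 = ₹111
Above 15 kWh: 12.4 × ₹8.09 = ₹100.316
Bill = ₹211.32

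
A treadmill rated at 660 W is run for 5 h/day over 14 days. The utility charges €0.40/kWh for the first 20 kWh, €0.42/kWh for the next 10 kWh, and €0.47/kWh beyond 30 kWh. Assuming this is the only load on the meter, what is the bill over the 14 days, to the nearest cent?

Runtime = 5 h/day × 14 days = 70 h
Energy = 0.66 kW × 70 h = 46.2 kWh
Tier 1 (0–20 kWh): 20 × €0.40 = €8
Tier 2 (20–30 kWh): 10 × €0.42 = €4.2
Above 30 kWh: 16.2 × €0.47 = €7.614
Bill = €19.81

€19.81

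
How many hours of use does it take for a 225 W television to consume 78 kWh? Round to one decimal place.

346.7 h

Hours = 78 kWh ÷ 0.225 kW = 346.7 h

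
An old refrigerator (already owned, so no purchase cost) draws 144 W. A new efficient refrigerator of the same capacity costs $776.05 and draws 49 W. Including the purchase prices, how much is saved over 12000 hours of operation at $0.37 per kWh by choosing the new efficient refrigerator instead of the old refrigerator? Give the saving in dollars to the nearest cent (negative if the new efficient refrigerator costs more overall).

-$354.25

old refrigerator: $0.00 + (144/1000) kW × 12000 h × $0.37 = $0.00 + $639.36 = $639.36
new efficient refrigerator: $776.05 + (49/1000) kW × 12000 h × $0.37 = $776.05 + $217.56 = $993.61
Saving = $639.36 − $993.61 = −$354.25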